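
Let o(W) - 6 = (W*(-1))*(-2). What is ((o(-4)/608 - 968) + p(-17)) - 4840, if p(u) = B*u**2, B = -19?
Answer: -3434897/304 ≈ -11299.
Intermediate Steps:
o(W) = 6 + 2*W (o(W) = 6 + (W*(-1))*(-2) = 6 - W*(-2) = 6 + 2*W)
p(u) = -19*u**2
((o(-4)/608 - 968) + p(-17)) - 4840 = (((6 + 2*(-4))/608 - 968) - 19*(-17)**2) - 4840 = (((6 - 8)*(1/608) - 968) - 19*289) - 4840 = ((-2*1/608 - 968) - 5491) - 4840 = ((-1/304 - 968) - 5491) - 4840 = (-294273/304 - 5491) - 4840 = -1963537/304 - 4840 = -3434897/304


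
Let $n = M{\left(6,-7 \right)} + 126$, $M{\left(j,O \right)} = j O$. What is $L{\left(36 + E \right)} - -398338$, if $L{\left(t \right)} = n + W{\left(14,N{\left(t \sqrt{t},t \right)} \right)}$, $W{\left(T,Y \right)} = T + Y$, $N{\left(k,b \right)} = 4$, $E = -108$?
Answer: $398440$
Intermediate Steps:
$M{\left(j,O \right)} = O j$
$n = 84$ ($n = \left(-7\right) 6 + 126 = -42 + 126 = 84$)
$L{\left(t \right)} = 102$ ($L{\left(t \right)} = 84 + \left(14 + 4\right) = 84 + 18 = 102$)
$L{\left(36 + E \right)} - -398338 = 102 - -398338 = 102 + 398338 = 398440$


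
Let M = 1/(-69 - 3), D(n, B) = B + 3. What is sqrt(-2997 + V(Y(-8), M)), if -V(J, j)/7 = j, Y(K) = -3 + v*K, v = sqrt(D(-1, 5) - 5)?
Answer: I*sqrt(431554)/12 ≈ 54.744*I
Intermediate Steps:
D(n, B) = 3 + B
v = sqrt(3) (v = sqrt((3 + 5) - 5) = sqrt(8 - 5) = sqrt(3) ≈ 1.7320)
M = -1/72 (M = 1/(-72) = -1/72 ≈ -0.013889)
Y(K) = -3 + K*sqrt(3) (Y(K) = -3 + sqrt(3)*K = -3 + K*sqrt(3))
V(J, j) = -7*j
sqrt(-2997 + V(Y(-8), M)) = sqrt(-2997 - 7*(-1/72)) = sqrt(-2997 + 7/72) = sqrt(-215777/72) = I*sqrt(431554)/12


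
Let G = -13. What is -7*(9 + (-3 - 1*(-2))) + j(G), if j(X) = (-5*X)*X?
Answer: -901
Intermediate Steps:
j(X) = -5*X**2
-7*(9 + (-3 - 1*(-2))) + j(G) = -7*(9 + (-3 - 1*(-2))) - 5*(-13)**2 = -7*(9 + (-3 + 2)) - 5*169 = -7*(9 - 1) - 845 = -7*8 - 845 = -56 - 845 = -901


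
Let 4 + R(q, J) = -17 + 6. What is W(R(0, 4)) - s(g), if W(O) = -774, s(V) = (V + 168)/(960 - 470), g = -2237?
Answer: -377191/490 ≈ -769.78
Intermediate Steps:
s(V) = 12/35 + V/490 (s(V) = (168 + V)/490 = (168 + V)*(1/490) = 12/35 + V/490)
R(q, J) = -15 (R(q, J) = -4 + (-17 + 6) = -4 - 11 = -15)
W(R(0, 4)) - s(g) = -774 - (12/35 + (1/490)*(-2237)) = -774 - (12/35 - 2237/490) = -774 - 1*(-2069/490) = -774 + 2069/490 = -377191/490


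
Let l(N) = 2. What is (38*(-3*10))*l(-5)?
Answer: -2280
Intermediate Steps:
(38*(-3*10))*l(-5) = (38*(-3*10))*2 = (38*(-30))*2 = -1140*2 = -2280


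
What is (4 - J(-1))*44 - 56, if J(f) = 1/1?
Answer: 76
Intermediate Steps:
J(f) = 1
(4 - J(-1))*44 - 56 = (4 - 1*1)*44 - 56 = (4 - 1)*44 - 56 = 3*44 - 56 = 132 - 56 = 76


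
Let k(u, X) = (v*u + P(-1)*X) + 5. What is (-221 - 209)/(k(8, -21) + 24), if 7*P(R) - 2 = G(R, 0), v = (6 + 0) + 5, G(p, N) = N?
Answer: -430/111 ≈ -3.8739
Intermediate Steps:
v = 11 (v = 6 + 5 = 11)
P(R) = 2/7 (P(R) = 2/7 + (1/7)*0 = 2/7 + 0 = 2/7)
k(u, X) = 5 + 11*u + 2*X/7 (k(u, X) = (11*u + 2*X/7) + 5 = 5 + 11*u + 2*X/7)
(-221 - 209)/(k(8, -21) + 24) = (-221 - 209)/((5 + 11*8 + (2/7)*(-21)) + 24) = -430/((5 + 88 - 6) + 24) = -430/(87 + 24) = -430/111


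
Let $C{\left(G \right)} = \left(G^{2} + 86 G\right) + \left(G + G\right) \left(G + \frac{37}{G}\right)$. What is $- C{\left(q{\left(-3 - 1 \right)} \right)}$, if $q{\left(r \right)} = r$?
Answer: $222$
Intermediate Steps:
$C{\left(G \right)} = G^{2} + 86 G + 2 G \left(G + \frac{37}{G}\right)$ ($C{\left(G \right)} = \left(G^{2} + 86 G\right) + 2 G \left(G + \frac{37}{G}\right) = G^{2} + 86 G + 2 G \left(G + \frac{37}{G}\right)$)
$- C{\left(q{\left(-3 - 1 \right)} \right)} = - (74 + 3 \left(-3 - 1\right)^{2} + 86 \left(-3 - 1\right)) = - (74 + 3 \left(-4\right)^{2} + 86 \left(-4\right)) = - (74 + 3 \cdot 16 - 344) = - (74 + 48 - 344) = \left(-1\right) \left(-222\right) = 222$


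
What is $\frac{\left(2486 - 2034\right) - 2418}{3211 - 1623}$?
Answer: $- \frac{983}{794} \approx -1.238$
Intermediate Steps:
$\frac{\left(2486 - 2034\right) - 2418}{3211 - 1623} = \frac{452 - 2418}{1588} = \left(-1966\right) \frac{1}{1588} = - \frac{983}{794}$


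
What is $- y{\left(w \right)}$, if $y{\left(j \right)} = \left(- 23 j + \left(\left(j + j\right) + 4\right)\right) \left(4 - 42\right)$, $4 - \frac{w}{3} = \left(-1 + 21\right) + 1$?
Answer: $40850$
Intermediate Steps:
$w = -51$ ($w = 12 - 3 \left(\left(-1 + 21\right) + 1\right) = 12 - 3 \left(20 + 1\right) = 12 - 63 = -51$)
$y{\left(j \right)} = -152 + 798 j$ ($y{\left(j \right)} = \left(- 23 j + \left(2 j + 4\right)\right) \left(-38\right) = \left(- 23 j + \left(4 + 2 j\right)\right) \left(-38\right) = \left(4 - 21 j\right) \left(-38\right) = -152 + 798 j$)
$- y{\left(w \right)} = - (-152 + 798 \left(-51\right)) = - (-152 - 40698) = \left(-1\right) \left(-40850\right) = 40850$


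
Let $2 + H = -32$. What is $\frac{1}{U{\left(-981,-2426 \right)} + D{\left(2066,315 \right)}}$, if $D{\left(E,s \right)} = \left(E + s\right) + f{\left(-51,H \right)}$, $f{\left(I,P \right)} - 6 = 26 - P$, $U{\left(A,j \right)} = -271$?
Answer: $\frac{1}{2176} \approx 0.00045956$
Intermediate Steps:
$H = -34$ ($H = -2 - 32 = -34$)
$f{\left(I,P \right)} = 32 - P$ ($f{\left(I,P \right)} = 6 - \left(-26 + P\right) = 32 - P$)
$D{\left(E,s \right)} = 66 + E + s$ ($D{\left(E,s \right)} = \left(E + s\right) + \left(32 - -34\right) = \left(E + s\right) + \left(32 + 34\right) = \left(E + s\right) + 66 = 66 + E + s$)
$\frac{1}{U{\left(-981,-2426 \right)} + D{\left(2066,315 \right)}} = \frac{1}{-271 + \left(66 + 2066 + 315\right)} = \frac{1}{-271 + 2447} = \frac{1}{2176}$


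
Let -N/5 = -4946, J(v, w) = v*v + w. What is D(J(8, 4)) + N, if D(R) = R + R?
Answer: 24866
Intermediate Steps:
J(v, w) = w + v² (J(v, w) = v² + w = w + v²)
N = 24730 (N = -5*(-4946) = 24730)
D(R) = 2*R
D(J(8, 4)) + N = 2*(4 + 8²) + 24730 = 2*(4 + 64) + 24730 = 2*68 + 24730 = 136 + 24730 = 24866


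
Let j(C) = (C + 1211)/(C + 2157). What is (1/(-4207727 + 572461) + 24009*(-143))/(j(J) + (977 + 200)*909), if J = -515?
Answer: -10246828340960603/3193154040880266 ≈ -3.2090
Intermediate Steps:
j(C) = (1211 + C)/(2157 + C)
(1/(-4207727 + 572461) + 24009*(-143))/(j(J) + (977 + 200)*909) = (1/(-4207727 + 572461) + 24009*(-143))/((1211 - 515)/(2157 - 515) + (977 + 200)*909) = (1/(-3635266) - 3433287)/(696/1642 + 1177*909) = (-1/3635266 - 3433287)/((1/1642)*696 + 1069893) = -12480911499343/(3635266*(348/821 + 1069893)) = -12480911499343/(3635266*878382501/821) = -12480911499343/3635266*821/878382501 = -10246828340960603/3193154040880266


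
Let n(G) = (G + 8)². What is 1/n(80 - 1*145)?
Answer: 1/3249 ≈ 0.00030779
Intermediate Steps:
n(G) = (8 + G)²
1/n(80 - 1*145) = 1/((8 + (80 - 1*145))²) = 1/((8 + (80 - 145))²) = 1/((8 - 65)²) = 1/((-57)²) = 1/3249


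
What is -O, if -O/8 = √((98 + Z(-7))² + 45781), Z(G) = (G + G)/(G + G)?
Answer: 8*√55582 ≈ 1886.1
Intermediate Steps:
Z(G) = 1 (Z(G) = (2*G)/((2*G)) = (2*G)*(1/(2*G)) = 1)
O = -8*√55582 (O = -8*√((98 + 1)² + 45781) = -8*√(99² + 45781) = -8*√(9801 + 45781) = -8*√55582 ≈ -1886.1)
-O = -(-8)*√55582 = 8*√55582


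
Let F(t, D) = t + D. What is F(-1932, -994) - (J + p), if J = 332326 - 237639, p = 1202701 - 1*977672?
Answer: -322642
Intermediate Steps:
F(t, D) = D + t
p = 225029 (p = 1202701 - 977672 = 225029)
J = 94687
F(-1932, -994) - (J + p) = (-994 - 1932) - (94687 + 225029) = -2926 - 1*319716 = -2926 - 319716 = -322642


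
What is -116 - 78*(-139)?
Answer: 10726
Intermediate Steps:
-116 - 78*(-139) = -116 + 10842 = 10726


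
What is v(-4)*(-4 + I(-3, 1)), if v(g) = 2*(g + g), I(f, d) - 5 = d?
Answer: -32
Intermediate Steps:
I(f, d) = 5 + d
v(g) = 4*g (v(g) = 2*(2*g) = 4*g)
v(-4)*(-4 + I(-3, 1)) = (4*(-4))*(-4 + (5 + 1)) = -16*(-4 + 6) = -16*2 = -32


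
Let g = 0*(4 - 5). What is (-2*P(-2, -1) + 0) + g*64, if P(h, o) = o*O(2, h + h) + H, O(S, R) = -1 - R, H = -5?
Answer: 16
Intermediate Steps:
g = 0 (g = 0*(-1) = 0)
P(h, o) = -5 + o*(-1 - 2*h) (P(h, o) = o*(-1 - (h + h)) - 5 = o*(-1 - 2*h) - 5 = -5 + o*(-1 - 2*h))
(-2*P(-2, -1) + 0) + g*64 = (-2*(-5 - 1*(-1)*(1 + 2*(-2))) + 0) + 0*64 = (-2*(-5 - 1*(-1)*(1 - 4)) + 0) + 0 = (-2*(-5 - 1*(-1)*(-3)) + 0) + 0 = (-2*(-5 - 3) + 0) + 0 = (-2*(-8) + 0) + 0 = (16 + 0) + 0 = 16 + 0 = 16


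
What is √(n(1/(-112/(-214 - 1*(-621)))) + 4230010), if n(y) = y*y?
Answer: √53061411089/112 ≈ 2056.7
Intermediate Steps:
n(y) = y²
√(n(1/(-112/(-214 - 1*(-621)))) + 4230010) = √((1/(-112/(-214 - 1*(-621))))² + 4230010) = √((1/(-112/(-214 + 621)))² + 4230010) = √((1/(-112/407))² + 4230010) = √((-407/112)² + 4230010) = √(165649/12544 + 4230010) = √(53061411089/12544) = √53061411089/112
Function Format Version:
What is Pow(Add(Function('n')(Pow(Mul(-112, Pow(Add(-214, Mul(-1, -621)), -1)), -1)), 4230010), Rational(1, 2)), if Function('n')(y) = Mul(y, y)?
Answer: Mul(Rational(1, 112), Pow(53061411089, Rational(1, 2))) ≈ 2056.7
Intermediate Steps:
Function('n')(y) = Pow(y, 2)
Pow(Add(Function('n')(Pow(Mul(-112, Pow(Add(-214, Mul(-1, -621)), -1)), -1)), 4230010), Rational(1, 2)) = Pow(Add(Pow(Pow(Mul(-112, Pow(Add(-214, Mul(-1, -621)), -1)), -1), 2), 4230010), Rational(1, 2)) = Pow(Add(Pow(Pow(Mul(-112, Pow(Add(-214, 621), -1)), -1), 2), 4230010), Rational(1, 2)) = Pow(Add(Pow(Pow(Mul(-112, Pow(407, -1)), -1), 2), 4230010), Rational(1, 2)) = Pow(Add(Pow(Pow(Mul(-112, Rational(1, 407)), -1), 2), 4230010), Rational(1, 2)) = Pow(Add(Pow(Pow(Rational(-112, 407), -1), 2), 4230010), Rational(1, 2)) = Pow(Add(Pow(Rational(-407, 112), 2), 4230010), Rational(1, 2)) = Pow(Add(Rational(165649, 12544), 4230010), Rational(1, 2)) = Pow(Rational(53061411089, 12544), Rational(1, 2)) = Mul(Rational(1, 112), Pow(53061411089, Rational(1, 2)))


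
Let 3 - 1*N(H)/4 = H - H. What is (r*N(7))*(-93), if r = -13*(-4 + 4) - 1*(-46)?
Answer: -51336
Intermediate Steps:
N(H) = 12 (N(H) = 12 - 4*(H - H) = 12 - 4*0 = 12 + 0 = 12)
r = 46 (r = -13*0 + 46 = 0 + 46 = 46)
(r*N(7))*(-93) = (46*12)*(-93) = 552*(-93) = -51336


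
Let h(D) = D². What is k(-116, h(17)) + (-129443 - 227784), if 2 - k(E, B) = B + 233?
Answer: -357747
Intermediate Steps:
k(E, B) = -231 - B (k(E, B) = 2 - (B + 233) = 2 - (233 + B) = 2 + (-233 - B) = -231 - B)
k(-116, h(17)) + (-129443 - 227784) = (-231 - 1*17²) + (-129443 - 227784) = (-231 - 1*289) - 357227 = (-231 - 289) - 357227 = -520 - 357227 = -357747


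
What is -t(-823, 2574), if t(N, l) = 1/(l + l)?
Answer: -1/5148 ≈ -0.00019425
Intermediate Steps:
t(N, l) = 1/(2*l)
-t(-823, 2574) = -1/(2*2574) = -1*1/5148 = -1/5148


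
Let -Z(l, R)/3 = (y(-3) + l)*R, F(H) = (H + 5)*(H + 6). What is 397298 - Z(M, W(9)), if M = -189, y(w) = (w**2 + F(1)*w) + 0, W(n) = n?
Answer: 389036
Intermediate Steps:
F(H) = (5 + H)*(6 + H)
y(w) = w**2 + 42*w (y(w) = (w**2 + (30 + 1**2 + 11*1)*w) + 0 = (w**2 + (30 + 1 + 11)*w) + 0 = (w**2 + 42*w) + 0 = w**2 + 42*w)
Z(l, R) = -3*R*(-117 + l) (Z(l, R) = -3*(-3*(42 - 3) + l)*R = -3*(-3*39 + l)*R = -3*(-117 + l)*R = -3*R*(-117 + l))
397298 - Z(M, W(9)) = 397298 - 3*9*(117 - 1*(-189)) = 397298 - 3*9*(117 + 189) = 397298 - 3*9*306 = 397298 - 1*8262 = 397298 - 8262 = 389036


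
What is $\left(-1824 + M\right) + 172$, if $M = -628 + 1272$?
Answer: $-1008$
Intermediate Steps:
$M = 644$
$\left(-1824 + M\right) + 172 = \left(-1824 + 644\right) + 172 = -1180 + 172 = -1008$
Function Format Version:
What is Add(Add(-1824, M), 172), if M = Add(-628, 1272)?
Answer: -1008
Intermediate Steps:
M = 644
Add(Add(-1824, M), 172) = Add(Add(-1824, 644), 172) = Add(-1180, 172) = -1008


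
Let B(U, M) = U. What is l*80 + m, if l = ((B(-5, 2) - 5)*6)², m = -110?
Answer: 287890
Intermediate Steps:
l = 3600 (l = ((-5 - 5)*6)² = (-10*6)² = (-60)² = 3600)
l*80 + m = 3600*80 - 110 = 288000 - 110 = 287890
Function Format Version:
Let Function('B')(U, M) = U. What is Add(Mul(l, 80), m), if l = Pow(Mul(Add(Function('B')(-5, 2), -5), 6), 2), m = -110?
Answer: 287890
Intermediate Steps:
l = 3600 (l = Pow(Mul(Add(-5, -5), 6), 2) = Pow(Mul(-10, 6), 2) = Pow(-60, 2) = 3600)
Add(Mul(l, 80), m) = Add(Mul(3600, 80), -110) = Add(288000, -110) = 287890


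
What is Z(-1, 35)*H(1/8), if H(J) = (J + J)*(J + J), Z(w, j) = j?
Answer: 35/16 ≈ 2.1875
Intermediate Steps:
H(J) = 4*J**2 (H(J) = (2*J)*(2*J) = 4*J**2)
Z(-1, 35)*H(1/8) = 35*(4*(1/8)**2) = 35*(4*(1/64)) = 35*(1/16) = 35/16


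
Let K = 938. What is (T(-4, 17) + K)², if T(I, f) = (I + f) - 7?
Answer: 891136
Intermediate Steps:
T(I, f) = -7 + I + f
(T(-4, 17) + K)² = ((-7 - 4 + 17) + 938)² = (6 + 938)² = 944² = 891136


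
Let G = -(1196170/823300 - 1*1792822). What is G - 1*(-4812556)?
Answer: 543820651123/82330 ≈ 6.6054e+6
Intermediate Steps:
G = 147602915643/82330 (G = -(1196170*(1/823300) - 1792822) = -(119617/82330 - 1792822) = -1*(-147602915643/82330) = 147602915643/82330 ≈ 1.7928e+6)
G - 1*(-4812556) = 147602915643/82330 - 1*(-4812556) = 147602915643/82330 + 4812556 = 543820651123/82330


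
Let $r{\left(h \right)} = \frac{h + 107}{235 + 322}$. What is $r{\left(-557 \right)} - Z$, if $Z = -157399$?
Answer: $\frac{87670793}{557} \approx 1.574 \cdot 10^{5}$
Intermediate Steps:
$r{\left(h \right)} = \frac{107}{557} + \frac{h}{557}$ ($r{\left(h \right)} = \frac{107 + h}{557} = \left(107 + h\right) \frac{1}{557} = \frac{107}{557} + \frac{h}{557}$)
$r{\left(-557 \right)} - Z = \left(\frac{107}{557} + \frac{1}{557} \left(-557\right)\right) - -157399 = \left(\frac{107}{557} - 1\right) + 157399 = - \frac{450}{557} + 157399 = \frac{87670793}{557}$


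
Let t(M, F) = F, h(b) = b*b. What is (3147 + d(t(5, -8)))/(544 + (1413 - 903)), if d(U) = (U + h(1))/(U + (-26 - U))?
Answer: 81829/27404 ≈ 2.9860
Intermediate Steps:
h(b) = b²
d(U) = -1/26 - U/26 (d(U) = (U + 1²)/(U + (-26 - U)) = (U + 1)/(-26) = (1 + U)*(-1/26) = -1/26 - U/26)
(3147 + d(t(5, -8)))/(544 + (1413 - 903)) = (3147 + (-1/26 - 1/26*(-8)))/(544 + (1413 - 903)) = (3147 + (-1/26 + 4/13))/(544 + 510) = (3147 + 7/26)/1054 = (81829/26)*(1/1054) = 81829/27404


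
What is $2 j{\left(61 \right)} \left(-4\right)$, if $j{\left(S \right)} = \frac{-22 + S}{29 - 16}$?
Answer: $-24$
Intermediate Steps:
$j{\left(S \right)} = - \frac{22}{13} + \frac{S}{13}$ ($j{\left(S \right)} = \frac{-22 + S}{13} = \left(-22 + S\right) \frac{1}{13} = - \frac{22}{13} + \frac{S}{13}$)
$2 j{\left(61 \right)} \left(-4\right) = 2 \left(- \frac{22}{13} + \frac{1}{13} \cdot 61\right) \left(-4\right) = 2 \left(- \frac{22}{13} + \frac{61}{13}\right) \left(-4\right) = 2 \cdot 3 \left(-4\right) = 2 \left(-12\right) = -24$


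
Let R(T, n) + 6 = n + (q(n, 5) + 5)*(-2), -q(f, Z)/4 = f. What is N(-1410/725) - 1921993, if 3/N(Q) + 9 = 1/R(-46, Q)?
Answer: -84312081505/43867 ≈ -1.9220e+6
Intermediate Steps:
q(f, Z) = -4*f
R(T, n) = -16 + 9*n (R(T, n) = -6 + (n + (-4*n + 5)*(-2)) = -6 + (n + (5 - 4*n)*(-2)) = -6 + (n + (-10 + 8*n)) = -6 + (-10 + 9*n) = -16 + 9*n)
N(Q) = 3/(-9 + 1/(-16 + 9*Q))
N(-1410/725) - 1921993 = 3*(-16 + 9*(-1410/725))/(145 - (-114210)/725) - 1921993 = 3*(-16 + 9*(-1410*1/725))/(145 - (-114210)/725) - 1921993 = 3*(-16 + 9*(-282/145))/(145 - 81*(-282/145)) - 1921993 = 3*(-16 - 2538/145)/(145 + 22842/145) - 1921993 = 3*(-4858/145)/(43867/145) - 1921993 = 3*(145/43867)*(-4858/145) - 1921993 = -14574/43867 - 1921993 = -84312081505/43867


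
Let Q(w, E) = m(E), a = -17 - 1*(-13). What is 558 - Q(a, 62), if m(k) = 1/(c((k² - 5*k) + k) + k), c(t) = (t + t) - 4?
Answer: 4045499/7250 ≈ 558.00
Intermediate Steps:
c(t) = -4 + 2*t (c(t) = 2*t - 4 = -4 + 2*t)
a = -4 (a = -17 + 13 = -4)
m(k) = 1/(-4 - 7*k + 2*k²) (m(k) = 1/((-4 + 2*((k² - 5*k) + k)) + k) = 1/((-4 + 2*(k² - 4*k)) + k) = 1/((-4 + (-8*k + 2*k²)) + k) = 1/((-4 - 8*k + 2*k²) + k) = 1/(-4 - 7*k + 2*k²))
Q(w, E) = 1/(-4 + E + 2*E*(-4 + E))
558 - Q(a, 62) = 558 - 1/(-4 + 62 + 2*62*(-4 + 62)) = 558 - 1/(-4 + 62 + 2*62*58) = 558 - 1/(-4 + 62 + 7192) = 558 - 1/7250 = 4045499/7250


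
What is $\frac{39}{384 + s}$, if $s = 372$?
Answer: $\frac{13}{252} \approx 0.051587$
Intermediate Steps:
$\frac{39}{384 + s} = \frac{39}{384 + 372} = \frac{39}{756} = 39 \cdot \frac{1}{756} = \frac{13}{252}$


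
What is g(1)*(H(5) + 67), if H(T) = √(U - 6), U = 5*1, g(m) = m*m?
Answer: 67 + I ≈ 67.0 + 1.0*I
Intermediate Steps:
g(m) = m²
U = 5
H(T) = I (H(T) = √(5 - 6) = √(-1) = I)
g(1)*(H(5) + 67) = 1²*(I + 67) = 1*(67 + I) = 67 + I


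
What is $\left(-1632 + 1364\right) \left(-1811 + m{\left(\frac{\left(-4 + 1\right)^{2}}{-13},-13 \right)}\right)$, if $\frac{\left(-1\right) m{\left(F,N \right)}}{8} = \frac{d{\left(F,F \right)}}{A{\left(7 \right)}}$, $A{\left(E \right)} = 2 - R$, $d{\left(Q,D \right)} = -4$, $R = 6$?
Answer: $487492$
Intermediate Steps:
$A{\left(E \right)} = -4$ ($A{\left(E \right)} = 2 - 6 = -4$)
$m{\left(F,N \right)} = -8$ ($m{\left(F,N \right)} = - 8 \left(- \frac{4}{-4}\right) = - 8 \left(\left(-4\right) \left(- \frac{1}{4}\right)\right) = \left(-8\right) 1 = -8$)
$\left(-1632 + 1364\right) \left(-1811 + m{\left(\frac{\left(-4 + 1\right)^{2}}{-13},-13 \right)}\right) = \left(-1632 + 1364\right) \left(-1811 - 8\right) = \left(-268\right) \left(-1819\right) = 487492$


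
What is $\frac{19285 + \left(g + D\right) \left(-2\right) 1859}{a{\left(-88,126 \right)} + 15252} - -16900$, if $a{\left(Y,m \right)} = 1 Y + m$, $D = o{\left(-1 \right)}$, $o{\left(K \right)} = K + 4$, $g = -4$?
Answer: $\frac{258424003}{15290} \approx 16902.0$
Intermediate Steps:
$o{\left(K \right)} = 4 + K$
$D = 3$ ($D = 4 - 1 = 3$)
$a{\left(Y,m \right)} = Y + m$
$\frac{19285 + \left(g + D\right) \left(-2\right) 1859}{a{\left(-88,126 \right)} + 15252} - -16900 = \frac{19285 + \left(-4 + 3\right) \left(-2\right) 1859}{\left(-88 + 126\right) + 15252} - -16900 = \frac{19285 + \left(-1\right) \left(-2\right) 1859}{38 + 15252} + 16900 = \frac{19285 + 2 \cdot 1859}{15290} + 16900 = \left(19285 + 3718\right) \frac{1}{15290} + 16900 = 23003 \cdot \frac{1}{15290} + 16900 = \frac{23003}{15290} + 16900 = \frac{258424003}{15290}$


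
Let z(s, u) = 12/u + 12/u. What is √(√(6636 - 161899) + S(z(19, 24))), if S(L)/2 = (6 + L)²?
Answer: √(98 + I*√155263) ≈ 15.875 + 12.41*I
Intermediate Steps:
z(s, u) = 24/u
S(L) = 2*(6 + L)²
√(√(6636 - 161899) + S(z(19, 24))) = √(√(6636 - 161899) + 2*(6 + 24/24)²) = √(√(-155263) + 2*(6 + 24*(1/24))²) = √(I*√155263 + 2*(6 + 1)²) = √(I*√155263 + 2*7²) = √(I*√155263 + 2*49) = √(I*√155263 + 98) = √(98 + I*√155263)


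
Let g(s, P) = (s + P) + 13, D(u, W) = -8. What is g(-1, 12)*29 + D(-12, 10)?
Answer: 688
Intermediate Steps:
g(s, P) = 13 + P + s (g(s, P) = (P + s) + 13 = 13 + P + s)
g(-1, 12)*29 + D(-12, 10) = (13 + 12 - 1)*29 - 8 = 24*29 - 8 = 696 - 8 = 688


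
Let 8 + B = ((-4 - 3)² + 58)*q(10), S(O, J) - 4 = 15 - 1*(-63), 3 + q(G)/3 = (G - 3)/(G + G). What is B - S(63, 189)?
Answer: -18813/20 ≈ -940.65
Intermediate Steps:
q(G) = -9 + 3*(-3 + G)/(2*G) (q(G) = -9 + 3*((G - 3)/(G + G)) = -9 + 3*((-3 + G)/((2*G))) = -9 + 3*((-3 + G)*(1/(2*G))) = -9 + 3*((-3 + G)/(2*G)) = -9 + 3*(-3 + G)/(2*G))
S(O, J) = 82 (S(O, J) = 4 + (15 - 1*(-63)) = 4 + (15 + 63) = 4 + 78 = 82)
B = -17173/20 (B = -8 + ((-4 - 3)² + 58)*((3/2)*(-3 - 5*10)/10) = -8 + ((-7)² + 58)*((3/2)*(⅒)*(-3 - 50)) = -8 + (49 + 58)*((3/2)*(⅒)*(-53)) = -8 + 107*(-159/20) = -8 - 17013/20 = -17173/20 ≈ -858.65)
B - S(63, 189) = -17173/20 - 1*82 = -17173/20 - 82 = -18813/20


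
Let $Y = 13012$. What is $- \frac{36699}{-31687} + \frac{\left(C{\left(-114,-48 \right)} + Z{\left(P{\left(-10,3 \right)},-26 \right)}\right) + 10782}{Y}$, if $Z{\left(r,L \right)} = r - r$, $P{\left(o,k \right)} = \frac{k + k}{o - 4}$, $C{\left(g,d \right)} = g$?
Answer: $\frac{203891076}{103077811} \approx 1.978$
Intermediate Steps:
$P{\left(o,k \right)} = \frac{2 k}{-4 + o}$
$Z{\left(r,L \right)} = 0$
$- \frac{36699}{-31687} + \frac{\left(C{\left(-114,-48 \right)} + Z{\left(P{\left(-10,3 \right)},-26 \right)}\right) + 10782}{Y} = - \frac{36699}{-31687} + \frac{\left(-114 + 0\right) + 10782}{13012} = \left(-36699\right) \left(- \frac{1}{31687}\right) + \left(-114 + 10782\right) \frac{1}{13012} = \frac{36699}{31687} + 10668 \cdot \frac{1}{13012} = \frac{36699}{31687} + \frac{2667}{3253} = \frac{203891076}{103077811}$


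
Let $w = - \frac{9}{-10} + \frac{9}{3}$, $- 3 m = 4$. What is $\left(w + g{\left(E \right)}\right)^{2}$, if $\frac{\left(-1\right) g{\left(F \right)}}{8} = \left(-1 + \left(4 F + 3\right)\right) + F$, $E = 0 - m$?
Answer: $\frac{3853369}{900} \approx 4281.5$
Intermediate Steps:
$m = - \frac{4}{3}$ ($m = \left(- \frac{1}{3}\right) 4 = - \frac{4}{3} \approx -1.3333$)
$E = \frac{4}{3}$ ($E = 0 - - \frac{4}{3} = 0 + \frac{4}{3} = \frac{4}{3} \approx 1.3333$)
$g{\left(F \right)} = -16 - 40 F$ ($g{\left(F \right)} = - 8 \left(\left(-1 + \left(4 F + 3\right)\right) + F\right) = - 8 \left(\left(-1 + \left(3 + 4 F\right)\right) + F\right) = - 8 \left(\left(2 + 4 F\right) + F\right) = - 8 \left(2 + 5 F\right) = -16 - 40 F$)
$w = \frac{39}{10}$ ($w = \left(-9\right) \left(- \frac{1}{10}\right) + 9 \cdot \frac{1}{3} = \frac{9}{10} + 3 = \frac{39}{10} \approx 3.9$)
$\left(w + g{\left(E \right)}\right)^{2} = \left(\frac{39}{10} - \frac{208}{3}\right)^{2} = \left(- \frac{1963}{30}\right)^{2} = \frac{3853369}{900}$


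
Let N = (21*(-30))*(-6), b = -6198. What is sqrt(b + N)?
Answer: I*sqrt(2418) ≈ 49.173*I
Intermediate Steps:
N = 3780 (N = -630*(-6) = 3780)
sqrt(b + N) = sqrt(-6198 + 3780) = sqrt(-2418) = I*sqrt(2418)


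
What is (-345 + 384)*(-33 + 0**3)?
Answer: -1287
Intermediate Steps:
(-345 + 384)*(-33 + 0**3) = 39*(-33 + 0) = 39*(-33) = -1287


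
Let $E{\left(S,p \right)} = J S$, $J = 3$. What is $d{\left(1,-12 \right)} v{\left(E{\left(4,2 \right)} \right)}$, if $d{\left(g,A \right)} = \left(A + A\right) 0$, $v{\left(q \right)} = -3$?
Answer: $0$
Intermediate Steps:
$E{\left(S,p \right)} = 3 S$
$d{\left(g,A \right)} = 0$ ($d{\left(g,A \right)} = 2 A 0 = 0$)
$d{\left(1,-12 \right)} v{\left(E{\left(4,2 \right)} \right)} = 0 \left(-3\right) = 0$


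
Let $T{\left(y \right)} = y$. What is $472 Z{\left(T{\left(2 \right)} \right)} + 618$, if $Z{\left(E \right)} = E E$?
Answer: $2506$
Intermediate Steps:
$Z{\left(E \right)} = E^{2}$
$472 Z{\left(T{\left(2 \right)} \right)} + 618 = 472 \cdot 2^{2} + 618 = 472 \cdot 4 + 618 = 1888 + 618 = 2506$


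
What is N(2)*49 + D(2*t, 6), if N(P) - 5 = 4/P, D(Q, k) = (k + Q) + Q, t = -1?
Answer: 345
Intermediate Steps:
D(Q, k) = k + 2*Q (D(Q, k) = (Q + k) + Q = k + 2*Q)
N(P) = 5 + 4/P
N(2)*49 + D(2*t, 6) = (5 + 4/2)*49 + (6 + 2*(2*(-1))) = (5 + 4*(1/2))*49 + (6 + 2*(-2)) = (5 + 2)*49 + (6 - 4) = 7*49 + 2 = 343 + 2 = 345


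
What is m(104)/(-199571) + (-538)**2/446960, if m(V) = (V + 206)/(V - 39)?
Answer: 187728114823/289900826020 ≈ 0.64756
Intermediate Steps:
m(V) = (206 + V)/(-39 + V)
m(104)/(-199571) + (-538)**2/446960 = ((206 + 104)/(-39 + 104))/(-199571) + (-538)**2/446960 = (310/65)*(-1/199571) + 289444*(1/446960) = ((1/65)*310)*(-1/199571) + 72361/111740 = (62/13)*(-1/199571) + 72361/111740 = -62/2594423 + 72361/111740 = 187728114823/289900826020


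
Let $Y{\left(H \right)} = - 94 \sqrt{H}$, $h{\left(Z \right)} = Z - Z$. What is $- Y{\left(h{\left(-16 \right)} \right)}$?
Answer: $0$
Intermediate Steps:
$h{\left(Z \right)} = 0$
$- Y{\left(h{\left(-16 \right)} \right)} = - \left(-94\right) \sqrt{0} = - \left(-94\right) 0 = \left(-1\right) 0 = 0$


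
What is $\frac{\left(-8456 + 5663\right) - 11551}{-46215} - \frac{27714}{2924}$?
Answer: $- \frac{619430327}{67566330} \approx -9.1677$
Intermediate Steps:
$\frac{\left(-8456 + 5663\right) - 11551}{-46215} - \frac{27714}{2924} = \left(-2793 - 11551\right) \left(- \frac{1}{46215}\right) - \frac{13857}{1462} = \left(-14344\right) \left(- \frac{1}{46215}\right) - \frac{13857}{1462} = \frac{14344}{46215} - \frac{13857}{1462} = - \frac{619430327}{67566330}$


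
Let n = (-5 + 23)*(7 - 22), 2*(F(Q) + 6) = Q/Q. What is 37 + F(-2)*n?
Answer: 1522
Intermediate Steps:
F(Q) = -11/2 (F(Q) = -6 + (Q/Q)/2 = -6 + (1/2)*1 = -6 + 1/2 = -11/2)
n = -270 (n = 18*(-15) = -270)
37 + F(-2)*n = 37 - 11/2*(-270) = 37 + 1485 = 1522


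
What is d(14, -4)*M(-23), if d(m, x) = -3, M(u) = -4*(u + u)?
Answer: -552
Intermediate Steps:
M(u) = -8*u
d(14, -4)*M(-23) = -(-24)*(-23) = -3*184 = -552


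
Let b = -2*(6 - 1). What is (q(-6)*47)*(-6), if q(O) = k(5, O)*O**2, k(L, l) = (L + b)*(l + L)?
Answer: -50760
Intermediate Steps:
b = -10 (b = -2*5 = -10)
k(L, l) = (-10 + L)*(L + l) (k(L, l) = (L - 10)*(l + L) = (-10 + L)*(L + l))
q(O) = O**2*(-25 - 5*O) (q(O) = (5**2 - 10*5 - 10*O + 5*O)*O**2 = (25 - 50 - 10*O + 5*O)*O**2 = (-25 - 5*O)*O**2 = O**2*(-25 - 5*O))
(q(-6)*47)*(-6) = ((5*(-6)**2*(-5 - 1*(-6)))*47)*(-6) = ((5*36*(-5 + 6))*47)*(-6) = ((5*36*1)*47)*(-6) = (180*47)*(-6) = 8460*(-6) = -50760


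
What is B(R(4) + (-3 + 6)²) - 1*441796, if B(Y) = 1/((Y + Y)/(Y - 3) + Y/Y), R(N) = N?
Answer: -7952323/18 ≈ -4.4180e+5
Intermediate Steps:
B(Y) = 1/(1 + 2*Y/(-3 + Y)) (B(Y) = 1/((2*Y)/(-3 + Y) + 1) = 1/(2*Y/(-3 + Y) + 1) = 1/(1 + 2*Y/(-3 + Y)))
B(R(4) + (-3 + 6)²) - 1*441796 = (-3 + (4 + (-3 + 6)²))/(3*(-1 + (4 + (-3 + 6)²))) - 1*441796 = (-3 + (4 + 3²))/(3*(-1 + (4 + 3²))) - 441796 = (-3 + (4 + 9))/(3*(-1 + (4 + 9))) - 441796 = (-3 + 13)/(3*(-1 + 13)) - 441796 = (⅓)*10/12 - 441796 = (⅓)*(1/12)*10 - 441796 = 5/18 - 441796 = -7952323/18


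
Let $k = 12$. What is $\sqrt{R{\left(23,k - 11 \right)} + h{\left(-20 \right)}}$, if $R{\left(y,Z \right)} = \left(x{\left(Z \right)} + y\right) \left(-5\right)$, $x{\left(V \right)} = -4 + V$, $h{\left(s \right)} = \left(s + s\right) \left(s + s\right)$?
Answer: $10 \sqrt{15} \approx 38.73$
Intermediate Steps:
$h{\left(s \right)} = 4 s^{2}$ ($h{\left(s \right)} = 2 s 2 s = 4 s^{2}$)
$R{\left(y,Z \right)} = 20 - 5 Z - 5 y$ ($R{\left(y,Z \right)} = \left(\left(-4 + Z\right) + y\right) \left(-5\right) = \left(-4 + Z + y\right) \left(-5\right) = 20 - 5 Z - 5 y$)
$\sqrt{R{\left(23,k - 11 \right)} + h{\left(-20 \right)}} = \sqrt{\left(20 - 5 \left(12 - 11\right) - 115\right) + 4 \left(-20\right)^{2}} = \sqrt{\left(20 - 5 - 115\right) + 4 \cdot 400} = \sqrt{\left(20 - 5 - 115\right) + 1600} = \sqrt{-100 + 1600} = \sqrt{1500} = 10 \sqrt{15}$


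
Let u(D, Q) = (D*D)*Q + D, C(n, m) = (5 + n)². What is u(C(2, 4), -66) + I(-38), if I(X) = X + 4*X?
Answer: -158607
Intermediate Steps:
u(D, Q) = D + Q*D² (u(D, Q) = D²*Q + D = Q*D² + D = D + Q*D²)
I(X) = 5*X
u(C(2, 4), -66) + I(-38) = (5 + 2)²*(1 + (5 + 2)²*(-66)) + 5*(-38) = 7²*(1 + 7²*(-66)) - 190 = 49*(1 + 49*(-66)) - 190 = 49*(1 - 3234) - 190 = 49*(-3233) - 190 = -158417 - 190 = -158607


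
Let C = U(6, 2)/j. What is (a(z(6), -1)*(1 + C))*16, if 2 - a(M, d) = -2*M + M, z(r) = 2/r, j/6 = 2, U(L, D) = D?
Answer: 392/9 ≈ 43.556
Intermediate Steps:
j = 12 (j = 6*2 = 12)
C = 1/6 (C = 2/12 = 2*(1/12) = 1/6 ≈ 0.16667)
a(M, d) = 2 + M (a(M, d) = 2 - (-2*M + M) = 2 - (-1)*M = 2 + M)
(a(z(6), -1)*(1 + C))*16 = ((2 + 2/6)*(1 + 1/6))*16 = ((2 + 2*(1/6))*(7/6))*16 = ((2 + 1/3)*(7/6))*16 = ((7/3)*(7/6))*16 = (49/18)*16 = 392/9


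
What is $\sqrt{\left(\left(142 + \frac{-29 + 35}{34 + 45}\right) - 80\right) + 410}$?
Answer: $\frac{\sqrt{2946226}}{79} \approx 21.727$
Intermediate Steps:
$\sqrt{\left(\left(142 + \frac{-29 + 35}{34 + 45}\right) - 80\right) + 410} = \sqrt{\left(\left(142 + \frac{6}{79}\right) - 80\right) + 410} = \sqrt{\left(\frac{11224}{79} - 80\right) + 410} = \sqrt{\frac{4904}{79} + 410} = \sqrt{\frac{37294}{79}} = \frac{\sqrt{2946226}}{79}$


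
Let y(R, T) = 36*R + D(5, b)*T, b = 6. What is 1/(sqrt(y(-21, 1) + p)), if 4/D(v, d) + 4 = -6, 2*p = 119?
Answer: -I*sqrt(69690)/6969 ≈ -0.03788*I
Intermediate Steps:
p = 119/2 (p = (1/2)*119 = 119/2 ≈ 59.500)
D(v, d) = -2/5 (D(v, d) = 4/(-4 - 6) = 4/(-10) = 4*(-1/10) = -2/5)
y(R, T) = 36*R - 2*T/5
1/(sqrt(y(-21, 1) + p)) = 1/(sqrt((36*(-21) - 2/5*1) + 119/2)) = 1/(sqrt((-756 - 2/5) + 119/2)) = 1/(sqrt(-3782/5 + 119/2)) = 1/(sqrt(-6969/10)) = 1/(I*sqrt(69690)/10) = -I*sqrt(69690)/6969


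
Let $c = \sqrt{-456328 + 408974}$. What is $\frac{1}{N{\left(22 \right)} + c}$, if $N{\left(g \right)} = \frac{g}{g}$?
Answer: $\frac{1}{47355} - \frac{i \sqrt{47354}}{47355} \approx 2.1117 \cdot 10^{-5} - 0.0045953 i$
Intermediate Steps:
$N{\left(g \right)} = 1$
$c = i \sqrt{47354}$ ($c = \sqrt{-47354} = i \sqrt{47354} \approx 217.61 i$)
$\frac{1}{N{\left(22 \right)} + c} = \frac{1}{1 + i \sqrt{47354}}$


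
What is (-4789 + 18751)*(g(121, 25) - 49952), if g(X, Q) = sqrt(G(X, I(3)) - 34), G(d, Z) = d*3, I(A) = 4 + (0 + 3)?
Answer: -697429824 + 13962*sqrt(329) ≈ -6.9718e+8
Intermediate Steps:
I(A) = 7 (I(A) = 4 + 3 = 7)
G(d, Z) = 3*d
g(X, Q) = sqrt(-34 + 3*X) (g(X, Q) = sqrt(3*X - 34) = sqrt(-34 + 3*X))
(-4789 + 18751)*(g(121, 25) - 49952) = (-4789 + 18751)*(sqrt(-34 + 3*121) - 49952) = 13962*(sqrt(-34 + 363) - 49952) = 13962*(sqrt(329) - 49952) = 13962*(-49952 + sqrt(329)) = -697429824 + 13962*sqrt(329)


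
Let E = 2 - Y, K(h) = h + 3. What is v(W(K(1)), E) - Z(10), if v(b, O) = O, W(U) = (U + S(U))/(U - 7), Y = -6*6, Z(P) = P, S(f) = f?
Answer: 28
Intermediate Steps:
K(h) = 3 + h
Y = -36
W(U) = 2*U/(-7 + U) (W(U) = (U + U)/(U - 7) = (2*U)/(-7 + U) = 2*U/(-7 + U))
E = 38 (E = 2 - 1*(-36) = 2 + 36 = 38)
v(W(K(1)), E) - Z(10) = 38 - 1*10 = 38 - 10 = 28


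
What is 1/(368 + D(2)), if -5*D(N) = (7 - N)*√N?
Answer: 184/67711 + √2/135422 ≈ 0.0027279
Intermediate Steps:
D(N) = -√N*(7 - N)/5 (D(N) = -(7 - N)*√N/5 = -√N*(7 - N)/5)
1/(368 + D(2)) = 1/(368 + √2*(-7 + 2)/5) = 1/(368 + (⅕)*√2*(-5)) = 1/(368 - √2)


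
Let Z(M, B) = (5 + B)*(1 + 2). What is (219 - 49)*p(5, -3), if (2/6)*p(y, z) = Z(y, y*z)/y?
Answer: -3060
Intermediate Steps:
Z(M, B) = 15 + 3*B (Z(M, B) = (5 + B)*3 = 15 + 3*B)
p(y, z) = 3*(15 + 3*y*z)/y (p(y, z) = 3*((15 + 3*(y*z))/y) = 3*((15 + 3*y*z)/y) = 3*(15 + 3*y*z)/y)
(219 - 49)*p(5, -3) = (219 - 49)*(9*(-3) + 45/5) = 170*(-27 + 45*(1/5)) = 170*(-27 + 9) = 170*(-18) = -3060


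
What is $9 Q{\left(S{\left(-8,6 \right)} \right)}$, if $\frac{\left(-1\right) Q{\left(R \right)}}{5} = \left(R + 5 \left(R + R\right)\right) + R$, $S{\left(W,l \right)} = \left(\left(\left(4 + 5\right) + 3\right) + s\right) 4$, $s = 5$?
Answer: $-36720$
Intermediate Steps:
$S{\left(W,l \right)} = 68$ ($S{\left(W,l \right)} = \left(\left(\left(4 + 5\right) + 3\right) + 5\right) 4 = \left(\left(9 + 3\right) + 5\right) 4 = \left(12 + 5\right) 4 = 17 \cdot 4 = 68$)
$Q{\left(R \right)} = - 60 R$ ($Q{\left(R \right)} = - 5 \left(\left(R + 5 \left(R + R\right)\right) + R\right) = - 5 \left(\left(R + 5 \cdot 2 R\right) + R\right) = - 5 \left(\left(R + 10 R\right) + R\right) = - 5 \left(11 R + R\right) = - 5 \cdot 12 R = - 60 R$)
$9 Q{\left(S{\left(-8,6 \right)} \right)} = 9 \left(\left(-60\right) 68\right) = 9 \left(-4080\right) = -36720$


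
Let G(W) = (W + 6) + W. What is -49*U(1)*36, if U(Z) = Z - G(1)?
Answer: 12348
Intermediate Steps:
G(W) = 6 + 2*W (G(W) = (6 + W) + W = 6 + 2*W)
U(Z) = -8 + Z (U(Z) = Z - (6 + 2*1) = Z - (6 + 2) = Z - 1*8 = Z - 8 = -8 + Z)
-49*U(1)*36 = -49*(-8 + 1)*36 = -49*(-7)*36 = 343*36 = 12348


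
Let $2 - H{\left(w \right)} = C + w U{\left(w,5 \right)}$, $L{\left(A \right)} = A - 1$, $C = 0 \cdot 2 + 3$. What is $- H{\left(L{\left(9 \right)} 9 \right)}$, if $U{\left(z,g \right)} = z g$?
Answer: $25921$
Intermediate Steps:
$C = 3$ ($C = 0 + 3 = 3$)
$L{\left(A \right)} = -1 + A$ ($L{\left(A \right)} = A - 1 = -1 + A$)
$U{\left(z,g \right)} = g z$
$H{\left(w \right)} = -1 - 5 w^{2}$ ($H{\left(w \right)} = 2 - \left(3 + w 5 w\right) = 2 - \left(3 + 5 w^{2}\right) = -1 - 5 w^{2}$)
$- H{\left(L{\left(9 \right)} 9 \right)} = - (-1 - 5 \left(\left(-1 + 9\right) 9\right)^{2}) = - (-1 - 5 \left(8 \cdot 9\right)^{2}) = - (-1 - 5 \cdot 72^{2}) = - (-1 - 25920) = \left(-1\right) \left(-25921\right) = 25921$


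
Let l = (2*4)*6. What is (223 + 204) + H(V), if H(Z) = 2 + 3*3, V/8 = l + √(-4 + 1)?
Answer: 438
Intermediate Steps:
l = 48 (l = 8*6 = 48)
V = 384 + 8*I*√3 (V = 8*(48 + √(-4 + 1)) = 8*(48 + √(-3)) = 8*(48 + I*√3) = 384 + 8*I*√3 ≈ 384.0 + 13.856*I)
H(Z) = 11 (H(Z) = 2 + 9 = 11)
(223 + 204) + H(V) = (223 + 204) + 11 = 427 + 11 = 438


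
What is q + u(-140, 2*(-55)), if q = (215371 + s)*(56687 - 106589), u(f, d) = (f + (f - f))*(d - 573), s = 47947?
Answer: -13139999216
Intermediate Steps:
u(f, d) = f*(-573 + d) (u(f, d) = (f + 0)*(-573 + d) = f*(-573 + d))
q = -13140094836 (q = (215371 + 47947)*(56687 - 106589) = 263318*(-49902) = -13140094836)
q + u(-140, 2*(-55)) = -13140094836 - 140*(-573 + 2*(-55)) = -13140094836 - 140*(-573 - 110) = -13140094836 - 140*(-683) = -13140094836 + 95620 = -13139999216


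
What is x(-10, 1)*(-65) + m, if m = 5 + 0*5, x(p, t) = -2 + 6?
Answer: -255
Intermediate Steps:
x(p, t) = 4
m = 5 (m = 5 + 0 = 5)
x(-10, 1)*(-65) + m = 4*(-65) + 5 = -260 + 5 = -255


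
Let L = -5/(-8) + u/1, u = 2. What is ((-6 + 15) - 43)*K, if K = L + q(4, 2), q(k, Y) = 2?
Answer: -629/4 ≈ -157.25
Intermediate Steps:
L = 21/8 (L = -5/(-8) + 2/1 = -5*(-1/8) + 2*1 = 5/8 + 2 = 21/8 ≈ 2.6250)
K = 37/8 (K = 21/8 + 2 = 37/8 ≈ 4.6250)
((-6 + 15) - 43)*K = ((-6 + 15) - 43)*(37/8) = (9 - 43)*(37/8) = -34*37/8 = -629/4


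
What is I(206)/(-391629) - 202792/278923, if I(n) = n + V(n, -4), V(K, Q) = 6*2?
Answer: -79480033382/109234335567 ≈ -0.72761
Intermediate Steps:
V(K, Q) = 12
I(n) = 12 + n (I(n) = n + 12 = 12 + n)
I(206)/(-391629) - 202792/278923 = (12 + 206)/(-391629) - 202792/278923 = 218*(-1/391629) - 202792*1/278923 = -218/391629 - 202792/278923 = -79480033382/109234335567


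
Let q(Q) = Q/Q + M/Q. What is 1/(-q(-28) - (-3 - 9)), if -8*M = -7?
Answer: 32/353 ≈ 0.090652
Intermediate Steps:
M = 7/8 (M = -⅛*(-7) = 7/8 ≈ 0.87500)
q(Q) = 1 + 7/(8*Q) (q(Q) = Q/Q + 7/(8*Q) = 1 + 7/(8*Q))
1/(-q(-28) - (-3 - 9)) = 1/(-(7/8 - 28)/(-28) - (-3 - 9)) = 1/(-(-1)*(-217)/(28*8) - 1*(-12)) = 1/(-1*31/32 + 12) = 1/(-31/32 + 12) = 1/(353/32) = 32/353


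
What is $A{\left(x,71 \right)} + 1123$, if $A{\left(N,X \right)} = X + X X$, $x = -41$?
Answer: $6235$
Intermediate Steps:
$A{\left(N,X \right)} = X + X^{2}$
$A{\left(x,71 \right)} + 1123 = 71 \left(1 + 71\right) + 1123 = 71 \cdot 72 + 1123 = 5112 + 1123 = 6235$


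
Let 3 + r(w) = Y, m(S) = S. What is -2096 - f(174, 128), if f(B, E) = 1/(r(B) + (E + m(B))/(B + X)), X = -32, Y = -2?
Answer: -427513/204 ≈ -2095.7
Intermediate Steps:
r(w) = -5 (r(w) = -3 - 2 = -5)
f(B, E) = 1/(-5 + (B + E)/(-32 + B)) (f(B, E) = 1/(-5 + (E + B)/(B - 32)) = 1/(-5 + (B + E)/(-32 + B)))
-2096 - f(174, 128) = -2096 - (-32 + 174)/(160 + 128 - 4*174) = -2096 - 142/(160 + 128 - 696) = -2096 - 142/(-408) = -2096 - (-1)*142/408 = -2096 - 1*(-71/204) = -2096 + 71/204 = -427513/204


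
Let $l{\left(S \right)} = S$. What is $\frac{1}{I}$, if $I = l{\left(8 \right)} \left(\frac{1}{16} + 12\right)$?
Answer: $\frac{2}{193} \approx 0.010363$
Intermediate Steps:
$I = \frac{193}{2}$ ($I = 8 \left(\frac{1}{16} + 12\right) = 8 \cdot \frac{193}{16} = \frac{193}{2} \approx 96.5$)
$\frac{1}{I} = \frac{1}{\frac{193}{2}} = \frac{2}{193}$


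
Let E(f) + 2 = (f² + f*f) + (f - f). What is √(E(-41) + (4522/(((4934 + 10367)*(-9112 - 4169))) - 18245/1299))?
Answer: √71761219916806957749927/4631107767 ≈ 57.844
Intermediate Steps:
E(f) = -2 + 2*f² (E(f) = -2 + ((f² + f*f) + (f - f)) = -2 + ((f² + f²) + 0) = -2 + (2*f² + 0) = -2 + 2*f²)
√(E(-41) + (4522/(((4934 + 10367)*(-9112 - 4169))) - 18245/1299)) = √((-2 + 2*(-41)²) + (4522/(((4934 + 10367)*(-9112 - 4169))) - 18245/1299)) = √((-2 + 2*1681) + (4522/((15301*(-13281))) - 18245*1/1299)) = √((-2 + 3362) + (4522/(-203212581) - 18245/1299)) = √(3360 + (4522*(-1/203212581) - 18245/1299)) = √(3360 + (-238/10695399 - 18245/1299)) = √(3360 - 65045954639/4631107767) = √(15495476142481/4631107767) = √71761219916806957749927/4631107767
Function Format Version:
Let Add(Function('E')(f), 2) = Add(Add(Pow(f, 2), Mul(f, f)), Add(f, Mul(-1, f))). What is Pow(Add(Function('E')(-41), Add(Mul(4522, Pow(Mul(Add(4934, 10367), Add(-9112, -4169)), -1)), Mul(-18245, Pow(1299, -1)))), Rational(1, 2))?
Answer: Mul(Rational(1, 4631107767), Pow(71761219916806957749927, Rational(1, 2))) ≈ 57.844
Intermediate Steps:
Function('E')(f) = Add(-2, Mul(2, Pow(f, 2))) (Function('E')(f) = Add(-2, Add(Add(Pow(f, 2), Mul(f, f)), Add(f, Mul(-1, f)))) = Add(-2, Add(Add(Pow(f, 2), Pow(f, 2)), 0)) = Add(-2, Add(Mul(2, Pow(f, 2)), 0)) = Add(-2, Mul(2, Pow(f, 2))))
Pow(Add(Function('E')(-41), Add(Mul(4522, Pow(Mul(Add(4934, 10367), Add(-9112, -4169)), -1)), Mul(-18245, Pow(1299, -1)))), Rational(1, 2)) = Pow(Add(Add(-2, Mul(2, Pow(-41, 2))), Add(Mul(4522, Pow(Mul(Add(4934, 10367), Add(-9112, -4169)), -1)), Mul(-18245, Pow(1299, -1)))), Rational(1, 2)) = Pow(Add(Add(-2, Mul(2, 1681)), Add(Mul(4522, Pow(Mul(15301, -13281), -1)), Mul(-18245, Rational(1, 1299)))), Rational(1, 2)) = Pow(Add(Add(-2, 3362), Add(Mul(4522, Pow(-203212581, -1)), Rational(-18245, 1299))), Rational(1, 2)) = Pow(Add(3360, Add(Mul(4522, Rational(-1, 203212581)), Rational(-18245, 1299))), Rational(1, 2)) = Pow(Add(3360, Add(Rational(-238, 10695399), Rational(-18245, 1299))), Rational(1, 2)) = Pow(Add(3360, Rational(-65045954639, 4631107767)), Rational(1, 2)) = Pow(Rational(15495476142481, 4631107767), Rational(1, 2)) = Mul(Rational(1, 4631107767), Pow(71761219916806957749927, Rational(1, 2)))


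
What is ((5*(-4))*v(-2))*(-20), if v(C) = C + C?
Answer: -1600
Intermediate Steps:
v(C) = 2*C
((5*(-4))*v(-2))*(-20) = ((5*(-4))*(2*(-2)))*(-20) = -20*(-4)*(-20) = 80*(-20) = -1600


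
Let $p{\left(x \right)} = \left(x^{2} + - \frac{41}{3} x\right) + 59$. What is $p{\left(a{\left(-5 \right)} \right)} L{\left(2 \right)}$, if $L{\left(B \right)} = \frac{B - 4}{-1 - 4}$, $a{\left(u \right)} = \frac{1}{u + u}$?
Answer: $\frac{18113}{750} \approx 24.151$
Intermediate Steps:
$a{\left(u \right)} = \frac{1}{2 u}$
$p{\left(x \right)} = 59 + x^{2} - \frac{41 x}{3}$ ($p{\left(x \right)} = \left(x^{2} + \left(-41\right) \frac{1}{3} x\right) + 59 = \left(x^{2} - \frac{41 x}{3}\right) + 59 = 59 + x^{2} - \frac{41 x}{3}$)
$L{\left(B \right)} = \frac{4}{5} - \frac{B}{5}$ ($L{\left(B \right)} = \frac{-4 + B}{-5} = \left(-4 + B\right) \left(- \frac{1}{5}\right) = \frac{4}{5} - \frac{B}{5}$)
$p{\left(a{\left(-5 \right)} \right)} L{\left(2 \right)} = \left(59 + \left(\frac{1}{2 \left(-5\right)}\right)^{2} - \frac{41 \frac{1}{2 \left(-5\right)}}{3}\right) \left(\frac{4}{5} - \frac{2}{5}\right) = \left(59 + \left(\frac{1}{2} \left(- \frac{1}{5}\right)\right)^{2} - \frac{41 \cdot \frac{1}{2} \left(- \frac{1}{5}\right)}{3}\right) \left(\frac{4}{5} - \frac{2}{5}\right) = \left(59 + \left(- \frac{1}{10}\right)^{2} - - \frac{41}{30}\right) \frac{2}{5} = \left(59 + \frac{1}{100} + \frac{41}{30}\right) \frac{2}{5} = \frac{18113}{300} \cdot \frac{2}{5} = \frac{18113}{750}$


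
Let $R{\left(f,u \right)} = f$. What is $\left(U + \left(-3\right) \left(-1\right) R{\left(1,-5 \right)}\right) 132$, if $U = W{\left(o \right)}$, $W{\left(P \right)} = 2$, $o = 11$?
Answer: $660$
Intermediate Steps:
$U = 2$
$\left(U + \left(-3\right) \left(-1\right) R{\left(1,-5 \right)}\right) 132 = \left(2 + \left(-3\right) \left(-1\right) 1\right) 132 = \left(2 + 3 \cdot 1\right) 132 = \left(2 + 3\right) 132 = 5 \cdot 132 = 660$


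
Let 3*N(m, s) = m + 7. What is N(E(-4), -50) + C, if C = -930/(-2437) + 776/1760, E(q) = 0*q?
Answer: 5075947/1608420 ≈ 3.1559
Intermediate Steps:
E(q) = 0
N(m, s) = 7/3 + m/3 (N(m, s) = (m + 7)/3 = (7 + m)/3 = 7/3 + m/3)
C = 440989/536140 (C = -930*(-1/2437) + 776*(1/1760) = 930/2437 + 97/220 = 440989/536140 ≈ 0.82253)
N(E(-4), -50) + C = (7/3 + (1/3)*0) + 440989/536140 = (7/3 + 0) + 440989/536140 = 7/3 + 440989/536140 = 5075947/1608420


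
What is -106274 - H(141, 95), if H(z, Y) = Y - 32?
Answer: -106337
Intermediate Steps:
H(z, Y) = -32 + Y
-106274 - H(141, 95) = -106274 - (-32 + 95) = -106274 - 1*63 = -106274 - 63 = -106337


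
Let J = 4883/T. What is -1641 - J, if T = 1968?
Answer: -3234371/1968 ≈ -1643.5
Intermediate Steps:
J = 4883/1968 ≈ 2.4812
-1641 - J = -1641 - 1*4883/1968 = -1641 - 4883/1968 = -3234371/1968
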